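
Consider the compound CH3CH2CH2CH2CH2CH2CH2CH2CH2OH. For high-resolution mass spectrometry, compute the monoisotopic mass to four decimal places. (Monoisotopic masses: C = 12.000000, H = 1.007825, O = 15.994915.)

144.1514

Element totals:
  C: 9
  H: 20
  O: 1
Molecular formula: C9H20O.
  M = 9(12.0) + 20(1.007825) + 15.994915
    = 108.000000 + 20.156500 + 15.994915 = 144.151415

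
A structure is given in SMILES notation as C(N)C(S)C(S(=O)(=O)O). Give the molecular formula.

C3H9NO3S2

Atom tally by fragment:
  H2NCH2 → C:1 H:4 N:1
  CH(SH) → C:1 H:2 S:1
  CH2SO3H → C:1 H:3 S:1 O:3
Element totals:
  C: 3
  H: 9
  N: 1
  O: 3
  S: 2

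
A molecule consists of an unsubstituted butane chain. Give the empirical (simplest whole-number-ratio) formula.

Atom tally by fragment:
  CH3 → C:1 H:3
  CH2 → C:1 H:2
  CH2 → C:1 H:2
  CH3 → C:1 H:3
Element totals:
  C: 4
  H: 10
Molecular formula: C4H10.
gcd of subscripts = 2; dividing each by 2:
  C: 4/2 = 2
  H: 10/2 = 5

C2H5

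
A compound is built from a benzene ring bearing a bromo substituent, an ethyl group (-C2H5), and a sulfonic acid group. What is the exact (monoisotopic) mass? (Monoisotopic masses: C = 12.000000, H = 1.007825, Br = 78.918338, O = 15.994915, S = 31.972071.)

263.9456

Atom tally by fragment:
  benzene ring core → C:6 H:6
  (− 3 ring H displaced by substituents)
  + Br → Br:1
  + C2H5 → C:2 H:5
  + SO3H → S:1 O:3 H:1
Element totals:
  C: 8
  H: 9
  Br: 1
  O: 3
  S: 1
Molecular formula: C8H9BrO3S.
  M = 8(12.0) + 9(1.007825) + 78.918338 + 3(15.994915) + 31.972071
    = 96.000000 + 9.070425 + 78.918338 + 47.984745 + 31.972071 = 263.945579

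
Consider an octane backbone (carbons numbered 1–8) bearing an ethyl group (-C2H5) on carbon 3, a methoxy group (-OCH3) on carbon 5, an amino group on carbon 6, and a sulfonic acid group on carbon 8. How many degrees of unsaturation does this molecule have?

Atom tally by fragment:
  CH3 → C:1 H:3
  CH2 → C:1 H:2
  CH(C2H5) → C:3 H:6
  CH2 → C:1 H:2
  CH(OCH3) → C:2 H:4 O:1
  CH(NH2) → C:1 H:3 N:1
  CH2 → C:1 H:2
  CH2SO3H → C:1 H:3 S:1 O:3
Element totals:
  C: 11
  H: 25
  N: 1
  O: 4
  S: 1
Molecular formula: C11H25NO4S.
DoU = (2C + 2 + N − H − X) / 2 = (2·11 + 2 + 1 − 25 − 0) / 2 = 0.

0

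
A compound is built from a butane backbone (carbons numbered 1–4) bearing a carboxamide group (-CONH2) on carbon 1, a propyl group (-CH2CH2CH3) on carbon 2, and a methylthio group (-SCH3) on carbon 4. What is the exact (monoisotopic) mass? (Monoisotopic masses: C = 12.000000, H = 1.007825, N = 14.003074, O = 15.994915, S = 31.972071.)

189.1187

Atom tally by fragment:
  H2NOCCH2 → C:2 H:4 O:1 N:1
  CH(CH2CH2CH3) → C:4 H:8
  CH2 → C:1 H:2
  CH2SCH3 → C:2 H:5 S:1
Element totals:
  C: 9
  H: 19
  N: 1
  O: 1
  S: 1
Molecular formula: C9H19NOS.
  M = 9(12.0) + 19(1.007825) + 14.003074 + 15.994915 + 31.972071
    = 108.000000 + 19.148675 + 14.003074 + 15.994915 + 31.972071 = 189.118735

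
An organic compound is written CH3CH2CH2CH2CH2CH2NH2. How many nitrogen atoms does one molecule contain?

1

Atom tally by fragment:
  CH3 → C:1 H:3
  CH2 → C:1 H:2
  CH2 → C:1 H:2
  CH2 → C:1 H:2
  CH2 → C:1 H:2
  CH2NH2 → C:1 H:4 N:1
Element totals:
  C: 6
  H: 15
  N: 1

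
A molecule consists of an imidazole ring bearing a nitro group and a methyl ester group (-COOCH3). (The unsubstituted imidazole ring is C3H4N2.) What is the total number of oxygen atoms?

Atom tally by fragment:
  imidazole ring core → C:3 H:4 N:2
  (− 2 ring H displaced by substituents)
  + NO2 → N:1 O:2
  + COOCH3 → C:2 H:3 O:2
Element totals:
  C: 5
  H: 5
  N: 3
  O: 4

4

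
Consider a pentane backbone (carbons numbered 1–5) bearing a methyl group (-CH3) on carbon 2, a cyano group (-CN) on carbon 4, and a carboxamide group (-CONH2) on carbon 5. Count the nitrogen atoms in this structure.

2

Atom tally by fragment:
  CH3 → C:1 H:3
  CH(CH3) → C:2 H:4
  CH2 → C:1 H:2
  CH(CN) → C:2 H:1 N:1
  CH2CONH2 → C:2 H:4 O:1 N:1
Element totals:
  C: 8
  H: 14
  N: 2
  O: 1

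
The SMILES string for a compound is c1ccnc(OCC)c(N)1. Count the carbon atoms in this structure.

Atom tally by fragment:
  pyridine ring core → C:5 H:5 N:1
  (− 2 ring H displaced by substituents)
  + OC2H5 → C:2 H:5 O:1
  + NH2 → N:1 H:2
Element totals:
  C: 7
  H: 10
  N: 2
  O: 1

7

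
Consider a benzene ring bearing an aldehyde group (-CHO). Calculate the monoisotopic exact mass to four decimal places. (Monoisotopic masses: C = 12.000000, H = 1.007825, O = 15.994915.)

106.0419

Atom tally by fragment:
  benzene ring core → C:6 H:6
  (− 1 ring H displaced by substituents)
  + CHO → C:1 H:1 O:1
Element totals:
  C: 7
  H: 6
  O: 1
Molecular formula: C7H6O.
  M = 7(12.0) + 6(1.007825) + 15.994915
    = 84.000000 + 6.046950 + 15.994915 = 106.041865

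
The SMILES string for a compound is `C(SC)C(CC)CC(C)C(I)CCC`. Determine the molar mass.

328.30 g/mol

Atom tally by fragment:
  CH3SCH2 → C:2 H:5 S:1
  CH(C2H5) → C:3 H:6
  CH2 → C:1 H:2
  CH(CH3) → C:2 H:4
  CH(I) → C:1 H:1 I:1
  CH2 → C:1 H:2
  CH2 → C:1 H:2
  CH3 → C:1 H:3
Element totals:
  C: 12
  H: 25
  I: 1
  S: 1
Molecular formula: C12H25IS.
  M = 12(12.011) + 25(1.008) + 126.904 + 32.06
    = 144.132 + 25.200 + 126.904 + 32.060 = 328.296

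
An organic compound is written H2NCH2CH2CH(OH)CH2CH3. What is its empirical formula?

C5H13NO

Element totals:
  C: 5
  H: 13
  N: 1
  O: 1
Molecular formula: C5H13NO.
gcd of subscripts (5, 13, 1, 1) = 1, so the empirical formula equals the molecular formula.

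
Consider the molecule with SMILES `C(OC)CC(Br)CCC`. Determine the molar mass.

Atom tally by fragment:
  CH3OCH2 → C:2 H:5 O:1
  CH2 → C:1 H:2
  CH(Br) → C:1 H:1 Br:1
  CH2 → C:1 H:2
  CH2 → C:1 H:2
  CH3 → C:1 H:3
Element totals:
  C: 7
  H: 15
  Br: 1
  O: 1
Molecular formula: C7H15BrO.
  M = 7(12.011) + 15(1.008) + 79.904 + 15.999
    = 84.077 + 15.120 + 79.904 + 15.999 = 195.100

195.10 g/mol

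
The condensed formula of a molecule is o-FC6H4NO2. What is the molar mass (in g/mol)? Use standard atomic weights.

Atom tally by fragment:
  benzene ring core → C:6 H:6
  (− 2 ring H displaced by substituents)
  + F → F:1
  + NO2 → N:1 O:2
Element totals:
  C: 6
  H: 4
  F: 1
  N: 1
  O: 2
Molecular formula: C6H4FNO2.
  M = 6(12.011) + 4(1.008) + 18.998 + 14.007 + 2(15.999)
    = 72.066 + 4.032 + 18.998 + 14.007 + 31.998 = 141.101

141.10 g/mol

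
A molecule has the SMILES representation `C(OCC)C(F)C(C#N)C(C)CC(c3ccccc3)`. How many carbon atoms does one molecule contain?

16

Atom tally by fragment:
  C2H5OCH2 → C:3 H:7 O:1
  CH(F) → C:1 H:1 F:1
  CH(CN) → C:2 H:1 N:1
  CH(CH3) → C:2 H:4
  CH2 → C:1 H:2
  CH2C6H5 → C:7 H:7
Element totals:
  C: 16
  H: 22
  F: 1
  N: 1
  O: 1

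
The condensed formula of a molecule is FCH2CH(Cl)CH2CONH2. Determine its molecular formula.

C4H7ClFNO

Atom tally by fragment:
  FCH2 → C:1 H:2 F:1
  CH(Cl) → C:1 H:1 Cl:1
  CH2CONH2 → C:2 H:4 O:1 N:1
Element totals:
  C: 4
  H: 7
  Cl: 1
  F: 1
  N: 1
  O: 1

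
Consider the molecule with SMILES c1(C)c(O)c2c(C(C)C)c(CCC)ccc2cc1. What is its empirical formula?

C17H22O

Atom tally by fragment:
  naphthalene ring system core → C:10 H:8
  (− 4 ring H displaced by substituents)
  + CH3 → C:1 H:3
  + OH → O:1 H:1
  + CH(CH3)2 → C:3 H:7
  + CH2CH2CH3 → C:3 H:7
Element totals:
  C: 17
  H: 22
  O: 1
Molecular formula: C17H22O.
gcd of subscripts (17, 22, 1) = 1, so the empirical formula equals the molecular formula.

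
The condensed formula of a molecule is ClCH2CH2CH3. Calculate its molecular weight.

78.54 g/mol

Atom tally by fragment:
  ClCH2 → C:1 H:2 Cl:1
  CH2 → C:1 H:2
  CH3 → C:1 H:3
Element totals:
  C: 3
  H: 7
  Cl: 1
Molecular formula: C3H7Cl.
  M = 3(12.011) + 7(1.008) + 35.45
    = 36.033 + 7.056 + 35.450 = 78.539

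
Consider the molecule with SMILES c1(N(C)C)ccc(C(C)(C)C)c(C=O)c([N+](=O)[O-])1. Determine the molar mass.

250.30 g/mol

Atom tally by fragment:
  benzene ring core → C:6 H:6
  (− 4 ring H displaced by substituents)
  + N(CH3)2 → N:1 C:2 H:6
  + C(CH3)3 → C:4 H:9
  + CHO → C:1 H:1 O:1
  + NO2 → N:1 O:2
Element totals:
  C: 13
  H: 18
  N: 2
  O: 3
Molecular formula: C13H18N2O3.
  M = 13(12.011) + 18(1.008) + 2(14.007) + 3(15.999)
    = 156.143 + 18.144 + 28.014 + 47.997 = 250.298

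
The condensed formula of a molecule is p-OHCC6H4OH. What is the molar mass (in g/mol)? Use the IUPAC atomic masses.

122.12 g/mol

Atom tally by fragment:
  benzene ring core → C:6 H:6
  (− 2 ring H displaced by substituents)
  + CHO → C:1 H:1 O:1
  + OH → O:1 H:1
Element totals:
  C: 7
  H: 6
  O: 2
Molecular formula: C7H6O2.
  M = 7(12.011) + 6(1.008) + 2(15.999)
    = 84.077 + 6.048 + 31.998 = 122.123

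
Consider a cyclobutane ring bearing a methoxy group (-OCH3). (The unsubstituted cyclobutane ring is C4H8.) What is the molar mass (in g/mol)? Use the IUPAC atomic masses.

86.13 g/mol

Atom tally by fragment:
  cyclobutane ring core → C:4 H:8
  (− 1 ring H displaced by substituents)
  + OCH3 → C:1 H:3 O:1
Element totals:
  C: 5
  H: 10
  O: 1
Molecular formula: C5H10O.
  M = 5(12.011) + 10(1.008) + 15.999
    = 60.055 + 10.080 + 15.999 = 86.134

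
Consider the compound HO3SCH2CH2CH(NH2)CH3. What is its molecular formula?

C4H11NO3S

Atom tally by fragment:
  HO3SCH2 → C:1 H:3 S:1 O:3
  CH2 → C:1 H:2
  CH(NH2) → C:1 H:3 N:1
  CH3 → C:1 H:3
Element totals:
  C: 4
  H: 11
  N: 1
  O: 3
  S: 1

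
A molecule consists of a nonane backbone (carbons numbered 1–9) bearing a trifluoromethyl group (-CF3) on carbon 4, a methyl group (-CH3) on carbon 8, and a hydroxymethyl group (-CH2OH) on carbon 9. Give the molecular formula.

Atom tally by fragment:
  CH3 → C:1 H:3
  CH2 → C:1 H:2
  CH2 → C:1 H:2
  CH(CF3) → C:2 H:1 F:3
  CH2 → C:1 H:2
  CH2 → C:1 H:2
  CH2 → C:1 H:2
  CH(CH3) → C:2 H:4
  CH2CH2OH → C:2 H:5 O:1
Element totals:
  C: 12
  H: 23
  F: 3
  O: 1

C12H23F3O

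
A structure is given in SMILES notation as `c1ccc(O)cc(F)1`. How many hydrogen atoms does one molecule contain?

Atom tally by fragment:
  benzene ring core → C:6 H:6
  (− 2 ring H displaced by substituents)
  + OH → O:1 H:1
  + F → F:1
Element totals:
  C: 6
  H: 5
  F: 1
  O: 1

5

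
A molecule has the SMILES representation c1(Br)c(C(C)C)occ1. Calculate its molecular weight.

Atom tally by fragment:
  furan ring core → C:4 H:4 O:1
  (− 2 ring H displaced by substituents)
  + Br → Br:1
  + CH(CH3)2 → C:3 H:7
Element totals:
  C: 7
  H: 9
  Br: 1
  O: 1
Molecular formula: C7H9BrO.
  M = 7(12.011) + 9(1.008) + 79.904 + 15.999
    = 84.077 + 9.072 + 79.904 + 15.999 = 189.052

189.05 g/mol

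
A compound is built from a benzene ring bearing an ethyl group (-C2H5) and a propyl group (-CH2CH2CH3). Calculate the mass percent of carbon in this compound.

Atom tally by fragment:
  benzene ring core → C:6 H:6
  (− 2 ring H displaced by substituents)
  + C2H5 → C:2 H:5
  + CH2CH2CH3 → C:3 H:7
Element totals:
  C: 11
  H: 16
Molecular formula: C11H16.
Molar mass = 148.249 g/mol.
Mass from C: 11 × 12.011 = 132.121 g/mol.
%C = 132.121 / 148.249 × 100 = 89.12%.

89.12%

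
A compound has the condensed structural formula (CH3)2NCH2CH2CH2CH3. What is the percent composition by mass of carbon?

Atom tally by fragment:
  (CH3)2NCH2 → C:3 H:8 N:1
  CH2 → C:1 H:2
  CH2 → C:1 H:2
  CH3 → C:1 H:3
Element totals:
  C: 6
  H: 15
  N: 1
Molecular formula: C6H15N.
Molar mass = 101.193 g/mol.
Mass from C: 6 × 12.011 = 72.066 g/mol.
%C = 72.066 / 101.193 × 100 = 71.22%.

71.22%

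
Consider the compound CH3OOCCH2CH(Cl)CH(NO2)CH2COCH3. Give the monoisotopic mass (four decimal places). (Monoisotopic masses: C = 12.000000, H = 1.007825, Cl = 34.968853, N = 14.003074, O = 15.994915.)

Element totals:
  C: 8
  H: 12
  Cl: 1
  N: 1
  O: 5
Molecular formula: C8H12ClNO5.
  M = 8(12.0) + 12(1.007825) + 34.968853 + 14.003074 + 5(15.994915)
    = 96.000000 + 12.093900 + 34.968853 + 14.003074 + 79.974575 = 237.040402

237.0404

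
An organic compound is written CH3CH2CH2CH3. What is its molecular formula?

Atom tally by fragment:
  CH3 → C:1 H:3
  CH2 → C:1 H:2
  CH2 → C:1 H:2
  CH3 → C:1 H:3
Element totals:
  C: 4
  H: 10

C4H10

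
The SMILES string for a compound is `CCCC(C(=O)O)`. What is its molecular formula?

C5H10O2

Atom tally by fragment:
  CH3 → C:1 H:3
  CH2 → C:1 H:2
  CH2 → C:1 H:2
  CH2COOH → C:2 H:3 O:2
Element totals:
  C: 5
  H: 10
  O: 2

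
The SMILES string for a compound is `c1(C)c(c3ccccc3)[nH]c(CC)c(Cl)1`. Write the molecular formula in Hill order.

C13H14ClN

Atom tally by fragment:
  pyrrole ring core → C:4 H:5 N:1
  (− 4 ring H displaced by substituents)
  + CH3 → C:1 H:3
  + C6H5 → C:6 H:5
  + C2H5 → C:2 H:5
  + Cl → Cl:1
Element totals:
  C: 13
  H: 14
  Cl: 1
  N: 1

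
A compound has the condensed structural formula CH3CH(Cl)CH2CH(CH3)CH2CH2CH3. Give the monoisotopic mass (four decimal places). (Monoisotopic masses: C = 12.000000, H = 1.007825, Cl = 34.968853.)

Atom tally by fragment:
  CH3 → C:1 H:3
  CH(Cl) → C:1 H:1 Cl:1
  CH2 → C:1 H:2
  CH(CH3) → C:2 H:4
  CH2 → C:1 H:2
  CH2 → C:1 H:2
  CH3 → C:1 H:3
Element totals:
  C: 8
  H: 17
  Cl: 1
Molecular formula: C8H17Cl.
  M = 8(12.0) + 17(1.007825) + 34.968853
    = 96.000000 + 17.133025 + 34.968853 = 148.101878

148.1019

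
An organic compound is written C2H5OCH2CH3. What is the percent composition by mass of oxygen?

Atom tally by fragment:
  C2H5OCH2 → C:3 H:7 O:1
  CH3 → C:1 H:3
Element totals:
  C: 4
  H: 10
  O: 1
Molecular formula: C4H10O.
Molar mass = 74.123 g/mol.
Mass from O: 1 × 15.999 = 15.999 g/mol.
%O = 15.999 / 74.123 × 100 = 21.58%.

21.58%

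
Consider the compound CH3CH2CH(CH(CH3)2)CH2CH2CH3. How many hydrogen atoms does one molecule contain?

20

Atom tally by fragment:
  CH3 → C:1 H:3
  CH2 → C:1 H:2
  CH(CH(CH3)2) → C:4 H:8
  CH2 → C:1 H:2
  CH2 → C:1 H:2
  CH3 → C:1 H:3
Element totals:
  C: 9
  H: 20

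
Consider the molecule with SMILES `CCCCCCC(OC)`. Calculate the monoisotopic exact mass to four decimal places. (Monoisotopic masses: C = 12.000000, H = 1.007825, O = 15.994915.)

Atom tally by fragment:
  CH3 → C:1 H:3
  CH2 → C:1 H:2
  CH2 → C:1 H:2
  CH2 → C:1 H:2
  CH2 → C:1 H:2
  CH2 → C:1 H:2
  CH2OCH3 → C:2 H:5 O:1
Element totals:
  C: 8
  H: 18
  O: 1
Molecular formula: C8H18O.
  M = 8(12.0) + 18(1.007825) + 15.994915
    = 96.000000 + 18.140850 + 15.994915 = 130.135765

130.1358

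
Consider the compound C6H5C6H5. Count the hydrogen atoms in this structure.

Atom tally by fragment:
  benzene ring core → C:6 H:6
  (− 1 ring H displaced by substituents)
  + C6H5 → C:6 H:5
Element totals:
  C: 12
  H: 10

10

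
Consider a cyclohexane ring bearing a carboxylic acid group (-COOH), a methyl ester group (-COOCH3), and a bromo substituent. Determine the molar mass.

265.10 g/mol

Atom tally by fragment:
  cyclohexane ring core → C:6 H:12
  (− 3 ring H displaced by substituents)
  + COOH → C:1 H:1 O:2
  + COOCH3 → C:2 H:3 O:2
  + Br → Br:1
Element totals:
  C: 9
  H: 13
  Br: 1
  O: 4
Molecular formula: C9H13BrO4.
  M = 9(12.011) + 13(1.008) + 79.904 + 4(15.999)
    = 108.099 + 13.104 + 79.904 + 63.996 = 265.103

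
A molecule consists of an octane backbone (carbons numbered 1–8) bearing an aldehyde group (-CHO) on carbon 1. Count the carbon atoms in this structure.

Atom tally by fragment:
  OHCCH2 → C:2 H:3 O:1
  CH2 → C:1 H:2
  CH2 → C:1 H:2
  CH2 → C:1 H:2
  CH2 → C:1 H:2
  CH2 → C:1 H:2
  CH2 → C:1 H:2
  CH3 → C:1 H:3
Element totals:
  C: 9
  H: 18
  O: 1

9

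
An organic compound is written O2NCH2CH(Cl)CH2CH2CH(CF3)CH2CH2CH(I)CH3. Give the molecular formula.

Element totals:
  C: 10
  H: 16
  Cl: 1
  F: 3
  I: 1
  N: 1
  O: 2

C10H16ClF3INO2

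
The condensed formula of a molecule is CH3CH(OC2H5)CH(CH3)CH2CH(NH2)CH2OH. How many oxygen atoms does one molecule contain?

2

Element totals:
  C: 9
  H: 21
  N: 1
  O: 2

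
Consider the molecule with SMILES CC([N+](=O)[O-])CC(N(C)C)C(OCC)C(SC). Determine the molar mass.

Atom tally by fragment:
  CH3 → C:1 H:3
  CH(NO2) → C:1 H:1 N:1 O:2
  CH2 → C:1 H:2
  CH(N(CH3)2) → C:3 H:7 N:1
  CH(OC2H5) → C:3 H:6 O:1
  CH2SCH3 → C:2 H:5 S:1
Element totals:
  C: 11
  H: 24
  N: 2
  O: 3
  S: 1
Molecular formula: C11H24N2O3S.
  M = 11(12.011) + 24(1.008) + 2(14.007) + 3(15.999) + 32.06
    = 132.121 + 24.192 + 28.014 + 47.997 + 32.060 = 264.384

264.38 g/mol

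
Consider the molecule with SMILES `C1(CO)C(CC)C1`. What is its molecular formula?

C6H12O

Atom tally by fragment:
  cyclopropane ring core → C:3 H:6
  (− 2 ring H displaced by substituents)
  + CH2OH → C:1 H:3 O:1
  + C2H5 → C:2 H:5
Element totals:
  C: 6
  H: 12
  O: 1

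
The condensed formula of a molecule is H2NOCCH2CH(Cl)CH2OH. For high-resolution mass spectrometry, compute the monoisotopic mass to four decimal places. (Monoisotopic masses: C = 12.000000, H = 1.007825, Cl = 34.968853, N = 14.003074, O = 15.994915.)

Atom tally by fragment:
  H2NOCCH2 → C:2 H:4 O:1 N:1
  CH(Cl) → C:1 H:1 Cl:1
  CH2OH → C:1 H:3 O:1
Element totals:
  C: 4
  H: 8
  Cl: 1
  N: 1
  O: 2
Molecular formula: C4H8ClNO2.
  M = 4(12.0) + 8(1.007825) + 34.968853 + 14.003074 + 2(15.994915)
    = 48.000000 + 8.062600 + 34.968853 + 14.003074 + 31.989830 = 137.024357

137.0244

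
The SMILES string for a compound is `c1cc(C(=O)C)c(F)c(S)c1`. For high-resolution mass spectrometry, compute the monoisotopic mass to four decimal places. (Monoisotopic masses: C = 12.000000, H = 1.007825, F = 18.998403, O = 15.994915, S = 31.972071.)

170.0202

Atom tally by fragment:
  benzene ring core → C:6 H:6
  (− 3 ring H displaced by substituents)
  + COCH3 → C:2 H:3 O:1
  + F → F:1
  + SH → S:1 H:1
Element totals:
  C: 8
  H: 7
  F: 1
  O: 1
  S: 1
Molecular formula: C8H7FOS.
  M = 8(12.0) + 7(1.007825) + 18.998403 + 15.994915 + 31.972071
    = 96.000000 + 7.054775 + 18.998403 + 15.994915 + 31.972071 = 170.020164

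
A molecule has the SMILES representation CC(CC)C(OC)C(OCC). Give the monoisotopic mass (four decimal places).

160.1463

Atom tally by fragment:
  CH3 → C:1 H:3
  CH(C2H5) → C:3 H:6
  CH(OCH3) → C:2 H:4 O:1
  CH2OC2H5 → C:3 H:7 O:1
Element totals:
  C: 9
  H: 20
  O: 2
Molecular formula: C9H20O2.
  M = 9(12.0) + 20(1.007825) + 2(15.994915)
    = 108.000000 + 20.156500 + 31.989830 = 160.146330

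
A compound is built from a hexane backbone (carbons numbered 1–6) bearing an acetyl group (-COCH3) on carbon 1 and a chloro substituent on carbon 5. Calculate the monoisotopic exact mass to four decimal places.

Atom tally by fragment:
  CH3COCH2 → C:3 H:5 O:1
  CH2 → C:1 H:2
  CH2 → C:1 H:2
  CH2 → C:1 H:2
  CH(Cl) → C:1 H:1 Cl:1
  CH3 → C:1 H:3
Element totals:
  C: 8
  H: 15
  Cl: 1
  O: 1
Molecular formula: C8H15ClO.
  M = 8(12.0) + 15(1.007825) + 34.968853 + 15.994915
    = 96.000000 + 15.117375 + 34.968853 + 15.994915 = 162.081143

162.0811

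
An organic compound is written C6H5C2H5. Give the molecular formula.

C8H10

Atom tally by fragment:
  benzene ring core → C:6 H:6
  (− 1 ring H displaced by substituents)
  + C2H5 → C:2 H:5
Element totals:
  C: 8
  H: 10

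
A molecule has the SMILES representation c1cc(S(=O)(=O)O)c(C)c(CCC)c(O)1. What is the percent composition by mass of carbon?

52.16%

Atom tally by fragment:
  benzene ring core → C:6 H:6
  (− 4 ring H displaced by substituents)
  + SO3H → S:1 O:3 H:1
  + CH3 → C:1 H:3
  + CH2CH2CH3 → C:3 H:7
  + OH → O:1 H:1
Element totals:
  C: 10
  H: 14
  O: 4
  S: 1
Molecular formula: C10H14O4S.
Molar mass = 230.278 g/mol.
Mass from C: 10 × 12.011 = 120.110 g/mol.
%C = 120.110 / 230.278 × 100 = 52.16%.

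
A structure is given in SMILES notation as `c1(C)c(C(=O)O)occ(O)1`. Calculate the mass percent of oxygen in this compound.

45.03%

Atom tally by fragment:
  furan ring core → C:4 H:4 O:1
  (− 3 ring H displaced by substituents)
  + CH3 → C:1 H:3
  + COOH → C:1 H:1 O:2
  + OH → O:1 H:1
Element totals:
  C: 6
  H: 6
  O: 4
Molecular formula: C6H6O4.
Molar mass = 142.110 g/mol.
Mass from O: 4 × 15.999 = 63.996 g/mol.
%O = 63.996 / 142.110 × 100 = 45.03%.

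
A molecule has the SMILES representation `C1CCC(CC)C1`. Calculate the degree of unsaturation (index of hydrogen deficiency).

Atom tally by fragment:
  cyclopentane ring core → C:5 H:10
  (− 1 ring H displaced by substituents)
  + C2H5 → C:2 H:5
Element totals:
  C: 7
  H: 14
Molecular formula: C7H14.
DoU = (2C + 2 + N − H − X) / 2 = (2·7 + 2 + 0 − 14 − 0) / 2 = 1.

1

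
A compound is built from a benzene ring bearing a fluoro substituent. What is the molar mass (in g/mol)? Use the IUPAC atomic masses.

Atom tally by fragment:
  benzene ring core → C:6 H:6
  (− 1 ring H displaced by substituents)
  + F → F:1
Element totals:
  C: 6
  H: 5
  F: 1
Molecular formula: C6H5F.
  M = 6(12.011) + 5(1.008) + 18.998
    = 72.066 + 5.040 + 18.998 = 96.104

96.10 g/mol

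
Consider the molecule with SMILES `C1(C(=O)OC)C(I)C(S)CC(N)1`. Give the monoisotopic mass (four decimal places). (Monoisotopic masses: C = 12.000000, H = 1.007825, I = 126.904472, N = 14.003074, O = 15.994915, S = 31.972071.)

Atom tally by fragment:
  cyclopentane ring core → C:5 H:10
  (− 4 ring H displaced by substituents)
  + COOCH3 → C:2 H:3 O:2
  + I → I:1
  + SH → S:1 H:1
  + NH2 → N:1 H:2
Element totals:
  C: 7
  H: 12
  I: 1
  N: 1
  O: 2
  S: 1
Molecular formula: C7H12INO2S.
  M = 7(12.0) + 12(1.007825) + 126.904472 + 14.003074 + 2(15.994915) + 31.972071
    = 84.000000 + 12.093900 + 126.904472 + 14.003074 + 31.989830 + 31.972071 = 300.963347

300.9633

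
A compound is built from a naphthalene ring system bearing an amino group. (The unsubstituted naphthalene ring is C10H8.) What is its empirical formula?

C10H9N

Atom tally by fragment:
  naphthalene ring system core → C:10 H:8
  (− 1 ring H displaced by substituents)
  + NH2 → N:1 H:2
Element totals:
  C: 10
  H: 9
  N: 1
Molecular formula: C10H9N.
gcd of subscripts (10, 9, 1) = 1, so the empirical formula equals the molecular formula.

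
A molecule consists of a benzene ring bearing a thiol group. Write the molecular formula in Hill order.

Atom tally by fragment:
  benzene ring core → C:6 H:6
  (− 1 ring H displaced by substituents)
  + SH → S:1 H:1
Element totals:
  C: 6
  H: 6
  S: 1

C6H6S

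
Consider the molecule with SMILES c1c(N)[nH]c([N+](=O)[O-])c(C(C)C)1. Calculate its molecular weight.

169.18 g/mol

Atom tally by fragment:
  pyrrole ring core → C:4 H:5 N:1
  (− 3 ring H displaced by substituents)
  + NH2 → N:1 H:2
  + NO2 → N:1 O:2
  + CH(CH3)2 → C:3 H:7
Element totals:
  C: 7
  H: 11
  N: 3
  O: 2
Molecular formula: C7H11N3O2.
  M = 7(12.011) + 11(1.008) + 3(14.007) + 2(15.999)
    = 84.077 + 11.088 + 42.021 + 31.998 = 169.184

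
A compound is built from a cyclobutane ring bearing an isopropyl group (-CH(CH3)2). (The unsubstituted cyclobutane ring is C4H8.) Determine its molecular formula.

C7H14

Atom tally by fragment:
  cyclobutane ring core → C:4 H:8
  (− 1 ring H displaced by substituents)
  + CH(CH3)2 → C:3 H:7
Element totals:
  C: 7
  H: 14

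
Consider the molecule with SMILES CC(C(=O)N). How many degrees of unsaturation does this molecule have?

1

Atom tally by fragment:
  CH3 → C:1 H:3
  CH2CONH2 → C:2 H:4 O:1 N:1
Element totals:
  C: 3
  H: 7
  N: 1
  O: 1
Molecular formula: C3H7NO.
DoU = (2C + 2 + N − H − X) / 2 = (2·3 + 2 + 1 − 7 − 0) / 2 = 1.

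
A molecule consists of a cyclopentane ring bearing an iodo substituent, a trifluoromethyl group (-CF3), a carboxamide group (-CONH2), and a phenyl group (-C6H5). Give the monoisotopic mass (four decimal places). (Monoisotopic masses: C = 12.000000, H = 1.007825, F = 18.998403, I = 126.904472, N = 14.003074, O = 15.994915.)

Atom tally by fragment:
  cyclopentane ring core → C:5 H:10
  (− 4 ring H displaced by substituents)
  + I → I:1
  + CF3 → C:1 F:3
  + CONH2 → C:1 H:2 O:1 N:1
  + C6H5 → C:6 H:5
Element totals:
  C: 13
  H: 13
  F: 3
  I: 1
  N: 1
  O: 1
Molecular formula: C13H13F3INO.
  M = 13(12.0) + 13(1.007825) + 3(18.998403) + 126.904472 + 14.003074 + 15.994915
    = 156.000000 + 13.101725 + 56.995209 + 126.904472 + 14.003074 + 15.994915 = 382.999395

382.9994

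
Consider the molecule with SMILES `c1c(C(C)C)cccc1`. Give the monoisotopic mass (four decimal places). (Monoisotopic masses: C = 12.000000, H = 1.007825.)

120.0939

Atom tally by fragment:
  benzene ring core → C:6 H:6
  (− 1 ring H displaced by substituents)
  + CH(CH3)2 → C:3 H:7
Element totals:
  C: 9
  H: 12
Molecular formula: C9H12.
  M = 9(12.0) + 12(1.007825)
    = 108.000000 + 12.093900 = 120.093900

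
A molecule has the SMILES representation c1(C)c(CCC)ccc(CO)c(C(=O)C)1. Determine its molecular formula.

Atom tally by fragment:
  benzene ring core → C:6 H:6
  (− 4 ring H displaced by substituents)
  + CH3 → C:1 H:3
  + CH2CH2CH3 → C:3 H:7
  + CH2OH → C:1 H:3 O:1
  + COCH3 → C:2 H:3 O:1
Element totals:
  C: 13
  H: 18
  O: 2

C13H18O2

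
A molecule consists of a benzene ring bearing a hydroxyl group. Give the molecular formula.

C6H6O

Atom tally by fragment:
  benzene ring core → C:6 H:6
  (− 1 ring H displaced by substituents)
  + OH → O:1 H:1
Element totals:
  C: 6
  H: 6
  O: 1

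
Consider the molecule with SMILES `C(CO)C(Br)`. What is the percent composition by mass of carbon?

Atom tally by fragment:
  HOCH2CH2 → C:2 H:5 O:1
  CH2Br → C:1 H:2 Br:1
Element totals:
  C: 3
  H: 7
  Br: 1
  O: 1
Molecular formula: C3H7BrO.
Molar mass = 138.992 g/mol.
Mass from C: 3 × 12.011 = 36.033 g/mol.
%C = 36.033 / 138.992 × 100 = 25.92%.

25.92%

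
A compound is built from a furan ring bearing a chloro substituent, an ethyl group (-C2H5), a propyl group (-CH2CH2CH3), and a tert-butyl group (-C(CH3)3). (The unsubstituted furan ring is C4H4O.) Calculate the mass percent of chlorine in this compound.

15.50%

Atom tally by fragment:
  furan ring core → C:4 H:4 O:1
  (− 4 ring H displaced by substituents)
  + Cl → Cl:1
  + C2H5 → C:2 H:5
  + CH2CH2CH3 → C:3 H:7
  + C(CH3)3 → C:4 H:9
Element totals:
  C: 13
  H: 21
  Cl: 1
  O: 1
Molecular formula: C13H21ClO.
Molar mass = 228.760 g/mol.
Mass from Cl: 1 × 35.45 = 35.450 g/mol.
%Cl = 35.450 / 228.760 × 100 = 15.50%.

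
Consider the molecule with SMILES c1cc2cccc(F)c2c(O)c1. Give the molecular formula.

Atom tally by fragment:
  naphthalene ring system core → C:10 H:8
  (− 2 ring H displaced by substituents)
  + F → F:1
  + OH → O:1 H:1
Element totals:
  C: 10
  H: 7
  F: 1
  O: 1

C10H7FO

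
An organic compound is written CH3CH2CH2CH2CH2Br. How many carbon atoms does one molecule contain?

5

Atom tally by fragment:
  CH3 → C:1 H:3
  CH2 → C:1 H:2
  CH2 → C:1 H:2
  CH2 → C:1 H:2
  CH2Br → C:1 H:2 Br:1
Element totals:
  C: 5
  H: 11
  Br: 1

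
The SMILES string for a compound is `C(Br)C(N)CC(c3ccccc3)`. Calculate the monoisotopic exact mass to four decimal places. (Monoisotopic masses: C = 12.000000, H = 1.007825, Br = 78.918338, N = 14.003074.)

227.0310

Atom tally by fragment:
  BrCH2 → C:1 H:2 Br:1
  CH(NH2) → C:1 H:3 N:1
  CH2 → C:1 H:2
  CH2C6H5 → C:7 H:7
Element totals:
  C: 10
  H: 14
  Br: 1
  N: 1
Molecular formula: C10H14BrN.
  M = 10(12.0) + 14(1.007825) + 78.918338 + 14.003074
    = 120.000000 + 14.109550 + 78.918338 + 14.003074 = 227.030962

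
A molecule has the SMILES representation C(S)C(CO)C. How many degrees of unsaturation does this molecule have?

Atom tally by fragment:
  HSCH2 → C:1 H:3 S:1
  CH(CH2OH) → C:2 H:4 O:1
  CH3 → C:1 H:3
Element totals:
  C: 4
  H: 10
  O: 1
  S: 1
Molecular formula: C4H10OS.
DoU = (2C + 2 + N − H − X) / 2 = (2·4 + 2 + 0 − 10 − 0) / 2 = 0.

0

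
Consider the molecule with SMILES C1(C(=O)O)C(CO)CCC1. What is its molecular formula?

Atom tally by fragment:
  cyclopentane ring core → C:5 H:10
  (− 2 ring H displaced by substituents)
  + COOH → C:1 H:1 O:2
  + CH2OH → C:1 H:3 O:1
Element totals:
  C: 7
  H: 12
  O: 3

C7H12O3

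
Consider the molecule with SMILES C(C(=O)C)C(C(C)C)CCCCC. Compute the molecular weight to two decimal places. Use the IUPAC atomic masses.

184.32 g/mol

Atom tally by fragment:
  CH3COCH2 → C:3 H:5 O:1
  CH(CH(CH3)2) → C:4 H:8
  CH2 → C:1 H:2
  CH2 → C:1 H:2
  CH2 → C:1 H:2
  CH2 → C:1 H:2
  CH3 → C:1 H:3
Element totals:
  C: 12
  H: 24
  O: 1
Molecular formula: C12H24O.
  M = 12(12.011) + 24(1.008) + 15.999
    = 144.132 + 24.192 + 15.999 = 184.323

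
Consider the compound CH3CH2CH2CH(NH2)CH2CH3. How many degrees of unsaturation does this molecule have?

0

Element totals:
  C: 6
  H: 15
  N: 1
Molecular formula: C6H15N.
DoU = (2C + 2 + N − H − X) / 2 = (2·6 + 2 + 1 − 15 − 0) / 2 = 0.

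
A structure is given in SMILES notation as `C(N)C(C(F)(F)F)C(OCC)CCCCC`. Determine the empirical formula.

C11H22F3NO

Atom tally by fragment:
  H2NCH2 → C:1 H:4 N:1
  CH(CF3) → C:2 H:1 F:3
  CH(OC2H5) → C:3 H:6 O:1
  CH2 → C:1 H:2
  CH2 → C:1 H:2
  CH2 → C:1 H:2
  CH2 → C:1 H:2
  CH3 → C:1 H:3
Element totals:
  C: 11
  H: 22
  F: 3
  N: 1
  O: 1
Molecular formula: C11H22F3NO.
gcd of subscripts (11, 3, 22, 1, 1) = 1, so the empirical formula equals the molecular formula.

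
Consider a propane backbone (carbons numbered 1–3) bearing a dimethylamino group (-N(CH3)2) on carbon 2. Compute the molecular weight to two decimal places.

Atom tally by fragment:
  CH3 → C:1 H:3
  CH(N(CH3)2) → C:3 H:7 N:1
  CH3 → C:1 H:3
Element totals:
  C: 5
  H: 13
  N: 1
Molecular formula: C5H13N.
  M = 5(12.011) + 13(1.008) + 14.007
    = 60.055 + 13.104 + 14.007 = 87.166

87.17 g/mol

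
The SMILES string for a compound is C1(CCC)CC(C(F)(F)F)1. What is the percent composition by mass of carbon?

Atom tally by fragment:
  cyclopropane ring core → C:3 H:6
  (− 2 ring H displaced by substituents)
  + CH2CH2CH3 → C:3 H:7
  + CF3 → C:1 F:3
Element totals:
  C: 7
  H: 11
  F: 3
Molecular formula: C7H11F3.
Molar mass = 152.159 g/mol.
Mass from C: 7 × 12.011 = 84.077 g/mol.
%C = 84.077 / 152.159 × 100 = 55.26%.

55.26%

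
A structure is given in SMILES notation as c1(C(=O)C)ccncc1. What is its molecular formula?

C7H7NO

Atom tally by fragment:
  pyridine ring core → C:5 H:5 N:1
  (− 1 ring H displaced by substituents)
  + COCH3 → C:2 H:3 O:1
Element totals:
  C: 7
  H: 7
  N: 1
  O: 1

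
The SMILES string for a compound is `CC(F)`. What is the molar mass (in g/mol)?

48.06 g/mol

Atom tally by fragment:
  CH3 → C:1 H:3
  CH2F → C:1 H:2 F:1
Element totals:
  C: 2
  H: 5
  F: 1
Molecular formula: C2H5F.
  M = 2(12.011) + 5(1.008) + 18.998
    = 24.022 + 5.040 + 18.998 = 48.060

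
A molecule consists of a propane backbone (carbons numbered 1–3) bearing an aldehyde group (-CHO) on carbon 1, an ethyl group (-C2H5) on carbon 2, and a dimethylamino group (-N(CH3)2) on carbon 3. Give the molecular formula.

C8H17NO

Atom tally by fragment:
  OHCCH2 → C:2 H:3 O:1
  CH(C2H5) → C:3 H:6
  CH2N(CH3)2 → C:3 H:8 N:1
Element totals:
  C: 8
  H: 17
  N: 1
  O: 1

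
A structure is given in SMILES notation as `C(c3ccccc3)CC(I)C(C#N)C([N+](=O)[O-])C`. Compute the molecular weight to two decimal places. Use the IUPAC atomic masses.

Atom tally by fragment:
  C6H5CH2 → C:7 H:7
  CH2 → C:1 H:2
  CH(I) → C:1 H:1 I:1
  CH(CN) → C:2 H:1 N:1
  CH(NO2) → C:1 H:1 N:1 O:2
  CH3 → C:1 H:3
Element totals:
  C: 13
  H: 15
  I: 1
  N: 2
  O: 2
Molecular formula: C13H15IN2O2.
  M = 13(12.011) + 15(1.008) + 126.904 + 2(14.007) + 2(15.999)
    = 156.143 + 15.120 + 126.904 + 28.014 + 31.998 = 358.179

358.18 g/mol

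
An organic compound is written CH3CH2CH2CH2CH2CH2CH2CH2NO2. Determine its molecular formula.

C8H17NO2

Element totals:
  C: 8
  H: 17
  N: 1
  O: 2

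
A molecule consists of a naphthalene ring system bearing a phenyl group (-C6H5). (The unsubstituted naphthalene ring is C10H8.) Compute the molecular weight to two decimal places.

Atom tally by fragment:
  naphthalene ring system core → C:10 H:8
  (− 1 ring H displaced by substituents)
  + C6H5 → C:6 H:5
Element totals:
  C: 16
  H: 12
Molecular formula: C16H12.
  M = 16(12.011) + 12(1.008)
    = 192.176 + 12.096 = 204.272

204.27 g/mol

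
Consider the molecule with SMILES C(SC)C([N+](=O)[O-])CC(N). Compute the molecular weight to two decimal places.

Atom tally by fragment:
  CH3SCH2 → C:2 H:5 S:1
  CH(NO2) → C:1 H:1 N:1 O:2
  CH2 → C:1 H:2
  CH2NH2 → C:1 H:4 N:1
Element totals:
  C: 5
  H: 12
  N: 2
  O: 2
  S: 1
Molecular formula: C5H12N2O2S.
  M = 5(12.011) + 12(1.008) + 2(14.007) + 2(15.999) + 32.06
    = 60.055 + 12.096 + 28.014 + 31.998 + 32.060 = 164.223

164.22 g/mol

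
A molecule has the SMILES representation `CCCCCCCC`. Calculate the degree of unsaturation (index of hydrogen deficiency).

0

Atom tally by fragment:
  CH3 → C:1 H:3
  CH2 → C:1 H:2
  CH2 → C:1 H:2
  CH2 → C:1 H:2
  CH2 → C:1 H:2
  CH2 → C:1 H:2
  CH2 → C:1 H:2
  CH3 → C:1 H:3
Element totals:
  C: 8
  H: 18
Molecular formula: C8H18.
DoU = (2C + 2 + N − H − X) / 2 = (2·8 + 2 + 0 − 18 − 0) / 2 = 0.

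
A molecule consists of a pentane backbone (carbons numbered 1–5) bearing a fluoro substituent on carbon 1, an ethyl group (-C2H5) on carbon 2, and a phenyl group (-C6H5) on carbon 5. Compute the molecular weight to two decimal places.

Atom tally by fragment:
  FCH2 → C:1 H:2 F:1
  CH(C2H5) → C:3 H:6
  CH2 → C:1 H:2
  CH2 → C:1 H:2
  CH2C6H5 → C:7 H:7
Element totals:
  C: 13
  H: 19
  F: 1
Molecular formula: C13H19F.
  M = 13(12.011) + 19(1.008) + 18.998
    = 156.143 + 19.152 + 18.998 = 194.293

194.29 g/mol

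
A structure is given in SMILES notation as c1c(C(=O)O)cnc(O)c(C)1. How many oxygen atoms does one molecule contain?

3

Atom tally by fragment:
  pyridine ring core → C:5 H:5 N:1
  (− 3 ring H displaced by substituents)
  + COOH → C:1 H:1 O:2
  + OH → O:1 H:1
  + CH3 → C:1 H:3
Element totals:
  C: 7
  H: 7
  N: 1
  O: 3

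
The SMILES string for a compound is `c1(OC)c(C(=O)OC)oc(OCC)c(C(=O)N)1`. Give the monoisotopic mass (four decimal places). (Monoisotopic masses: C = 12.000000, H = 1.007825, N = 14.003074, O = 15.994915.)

Atom tally by fragment:
  furan ring core → C:4 H:4 O:1
  (− 4 ring H displaced by substituents)
  + OCH3 → C:1 H:3 O:1
  + COOCH3 → C:2 H:3 O:2
  + OC2H5 → C:2 H:5 O:1
  + CONH2 → C:1 H:2 O:1 N:1
Element totals:
  C: 10
  H: 13
  N: 1
  O: 6
Molecular formula: C10H13NO6.
  M = 10(12.0) + 13(1.007825) + 14.003074 + 6(15.994915)
    = 120.000000 + 13.101725 + 14.003074 + 95.969490 = 243.074289

243.0743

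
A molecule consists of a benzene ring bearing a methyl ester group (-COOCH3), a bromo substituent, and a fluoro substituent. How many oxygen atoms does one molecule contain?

Atom tally by fragment:
  benzene ring core → C:6 H:6
  (− 3 ring H displaced by substituents)
  + COOCH3 → C:2 H:3 O:2
  + Br → Br:1
  + F → F:1
Element totals:
  C: 8
  H: 6
  Br: 1
  F: 1
  O: 2

2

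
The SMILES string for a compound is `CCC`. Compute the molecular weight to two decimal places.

44.10 g/mol

Atom tally by fragment:
  CH3 → C:1 H:3
  CH2 → C:1 H:2
  CH3 → C:1 H:3
Element totals:
  C: 3
  H: 8
Molecular formula: C3H8.
  M = 3(12.011) + 8(1.008)
    = 36.033 + 8.064 = 44.097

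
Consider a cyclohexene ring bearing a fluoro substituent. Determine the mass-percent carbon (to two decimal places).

71.97%

Atom tally by fragment:
  cyclohexene ring core → C:6 H:10
  (− 1 ring H displaced by substituents)
  + F → F:1
Element totals:
  C: 6
  H: 9
  F: 1
Molecular formula: C6H9F.
Molar mass = 100.136 g/mol.
Mass from C: 6 × 12.011 = 72.066 g/mol.
%C = 72.066 / 100.136 × 100 = 71.97%.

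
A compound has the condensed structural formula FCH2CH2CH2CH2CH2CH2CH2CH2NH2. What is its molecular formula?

Element totals:
  C: 8
  H: 18
  F: 1
  N: 1

C8H18FN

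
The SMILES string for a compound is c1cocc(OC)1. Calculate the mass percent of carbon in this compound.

61.22%

Atom tally by fragment:
  furan ring core → C:4 H:4 O:1
  (− 1 ring H displaced by substituents)
  + OCH3 → C:1 H:3 O:1
Element totals:
  C: 5
  H: 6
  O: 2
Molecular formula: C5H6O2.
Molar mass = 98.101 g/mol.
Mass from C: 5 × 12.011 = 60.055 g/mol.
%C = 60.055 / 98.101 × 100 = 61.22%.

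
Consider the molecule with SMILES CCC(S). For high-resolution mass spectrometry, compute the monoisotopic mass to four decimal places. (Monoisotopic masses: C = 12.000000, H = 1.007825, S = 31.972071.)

76.0347

Atom tally by fragment:
  CH3 → C:1 H:3
  CH2 → C:1 H:2
  CH2SH → C:1 H:3 S:1
Element totals:
  C: 3
  H: 8
  S: 1
Molecular formula: C3H8S.
  M = 3(12.0) + 8(1.007825) + 31.972071
    = 36.000000 + 8.062600 + 31.972071 = 76.034671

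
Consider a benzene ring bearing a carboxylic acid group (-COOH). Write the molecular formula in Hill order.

C7H6O2

Atom tally by fragment:
  benzene ring core → C:6 H:6
  (− 1 ring H displaced by substituents)
  + COOH → C:1 H:1 O:2
Element totals:
  C: 7
  H: 6
  O: 2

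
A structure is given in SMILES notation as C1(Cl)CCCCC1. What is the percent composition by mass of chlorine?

Atom tally by fragment:
  cyclohexane ring core → C:6 H:12
  (− 1 ring H displaced by substituents)
  + Cl → Cl:1
Element totals:
  C: 6
  H: 11
  Cl: 1
Molecular formula: C6H11Cl.
Molar mass = 118.604 g/mol.
Mass from Cl: 1 × 35.45 = 35.450 g/mol.
%Cl = 35.450 / 118.604 × 100 = 29.89%.

29.89%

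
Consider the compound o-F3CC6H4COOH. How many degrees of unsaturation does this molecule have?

5

Element totals:
  C: 8
  H: 5
  F: 3
  O: 2
Molecular formula: C8H5F3O2.
DoU = (2C + 2 + N − H − X) / 2 = (2·8 + 2 + 0 − 5 − 3) / 2 = 5.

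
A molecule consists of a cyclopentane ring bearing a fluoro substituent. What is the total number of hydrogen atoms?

9

Atom tally by fragment:
  cyclopentane ring core → C:5 H:10
  (− 1 ring H displaced by substituents)
  + F → F:1
Element totals:
  C: 5
  H: 9
  F: 1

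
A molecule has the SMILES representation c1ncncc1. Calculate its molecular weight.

Atom tally by fragment:
  pyrimidine ring core → C:4 H:4 N:2
Element totals:
  C: 4
  H: 4
  N: 2
Molecular formula: C4H4N2.
  M = 4(12.011) + 4(1.008) + 2(14.007)
    = 48.044 + 4.032 + 28.014 = 80.090

80.09 g/mol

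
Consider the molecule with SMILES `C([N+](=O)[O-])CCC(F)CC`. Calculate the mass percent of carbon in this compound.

48.31%

Atom tally by fragment:
  O2NCH2 → C:1 H:2 N:1 O:2
  CH2 → C:1 H:2
  CH2 → C:1 H:2
  CH(F) → C:1 H:1 F:1
  CH2 → C:1 H:2
  CH3 → C:1 H:3
Element totals:
  C: 6
  H: 12
  F: 1
  N: 1
  O: 2
Molecular formula: C6H12FNO2.
Molar mass = 149.165 g/mol.
Mass from C: 6 × 12.011 = 72.066 g/mol.
%C = 72.066 / 149.165 × 100 = 48.31%.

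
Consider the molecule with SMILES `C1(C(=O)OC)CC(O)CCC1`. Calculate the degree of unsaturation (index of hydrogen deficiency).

2

Atom tally by fragment:
  cyclohexane ring core → C:6 H:12
  (− 2 ring H displaced by substituents)
  + COOCH3 → C:2 H:3 O:2
  + OH → O:1 H:1
Element totals:
  C: 8
  H: 14
  O: 3
Molecular formula: C8H14O3.
DoU = (2C + 2 + N − H − X) / 2 = (2·8 + 2 + 0 − 14 − 0) / 2 = 2.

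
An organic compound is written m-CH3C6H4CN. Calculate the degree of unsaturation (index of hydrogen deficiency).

Atom tally by fragment:
  benzene ring core → C:6 H:6
  (− 2 ring H displaced by substituents)
  + CH3 → C:1 H:3
  + CN → C:1 N:1
Element totals:
  C: 8
  H: 7
  N: 1
Molecular formula: C8H7N.
DoU = (2C + 2 + N − H − X) / 2 = (2·8 + 2 + 1 − 7 − 0) / 2 = 6.

6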